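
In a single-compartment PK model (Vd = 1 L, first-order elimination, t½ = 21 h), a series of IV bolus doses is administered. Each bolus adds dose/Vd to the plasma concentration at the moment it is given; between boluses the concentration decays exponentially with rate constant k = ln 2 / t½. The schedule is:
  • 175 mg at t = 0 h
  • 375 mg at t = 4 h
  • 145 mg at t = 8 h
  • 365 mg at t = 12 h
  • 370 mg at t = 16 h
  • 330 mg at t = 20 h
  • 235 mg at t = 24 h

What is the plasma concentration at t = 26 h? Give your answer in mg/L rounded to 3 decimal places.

1322.264 mg/L

k = ln 2 / 21 = 0.03301 per h
Dose 1 (175 mg at t=0 h): 175·exp(−0.03301·26) = 74.188 mg/L
Dose 2 (375 mg at t=4 h): 375·exp(−0.03301·22) = 181.412 mg/L
Dose 3 (145 mg at t=8 h): 145·exp(−0.03301·18) = 80.046 mg/L
Dose 4 (365 mg at t=12 h): 365·exp(−0.03301·14) = 229.936 mg/L
Dose 5 (370 mg at t=16 h): 370·exp(−0.03301·10) = 265.983 mg/L
Dose 6 (330 mg at t=20 h): 330·exp(−0.03301·6) = 270.711 mg/L
Dose 7 (235 mg at t=24 h): 235·exp(−0.03301·2) = 219.988 mg/L
C(26) = 74.188 + 181.412 + 80.046 + 229.936 + 265.983 + 270.711 + 219.988 = 1322.264 mg/L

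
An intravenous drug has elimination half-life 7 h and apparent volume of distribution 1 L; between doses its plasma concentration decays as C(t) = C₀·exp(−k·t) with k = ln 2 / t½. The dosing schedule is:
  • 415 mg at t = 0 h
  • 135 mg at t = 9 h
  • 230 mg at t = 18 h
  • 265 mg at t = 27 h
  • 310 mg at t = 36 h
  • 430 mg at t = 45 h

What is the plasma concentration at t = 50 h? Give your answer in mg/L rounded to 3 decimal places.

k = ln 2 / 7 = 0.09902 per h
Dose 1 (415 mg at t=0 h): 415·exp(−0.09902·50) = 2.937 mg/L
Dose 2 (135 mg at t=9 h): 135·exp(−0.09902·41) = 2.329 mg/L
Dose 3 (230 mg at t=18 h): 230·exp(−0.09902·32) = 9.674 mg/L
Dose 4 (265 mg at t=27 h): 265·exp(−0.09902·23) = 27.174 mg/L
Dose 5 (310 mg at t=36 h): 310·exp(−0.09902·14) = 77.500 mg/L
Dose 6 (430 mg at t=45 h): 430·exp(−0.09902·5) = 262.088 mg/L
C(50) = 2.937 + 2.329 + 9.674 + 27.174 + 77.500 + 262.088 = 381.701 mg/L

381.701 mg/L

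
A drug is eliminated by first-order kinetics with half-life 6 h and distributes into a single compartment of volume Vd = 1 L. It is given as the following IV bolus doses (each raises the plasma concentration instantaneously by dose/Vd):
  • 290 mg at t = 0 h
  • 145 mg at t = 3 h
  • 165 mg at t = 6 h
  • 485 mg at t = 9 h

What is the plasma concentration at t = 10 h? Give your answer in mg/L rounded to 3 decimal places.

691.964 mg/L

k = ln 2 / 6 = 0.11552 per h
Dose 1 (290 mg at t=0 h): 290·exp(−0.11552·10) = 91.344 mg/L
Dose 2 (145 mg at t=3 h): 145·exp(−0.11552·7) = 64.590 mg/L
Dose 3 (165 mg at t=6 h): 165·exp(−0.11552·4) = 103.943 mg/L
Dose 4 (485 mg at t=9 h): 485·exp(−0.11552·1) = 432.086 mg/L
C(10) = 91.344 + 64.590 + 103.943 + 432.086 = 691.964 mg/L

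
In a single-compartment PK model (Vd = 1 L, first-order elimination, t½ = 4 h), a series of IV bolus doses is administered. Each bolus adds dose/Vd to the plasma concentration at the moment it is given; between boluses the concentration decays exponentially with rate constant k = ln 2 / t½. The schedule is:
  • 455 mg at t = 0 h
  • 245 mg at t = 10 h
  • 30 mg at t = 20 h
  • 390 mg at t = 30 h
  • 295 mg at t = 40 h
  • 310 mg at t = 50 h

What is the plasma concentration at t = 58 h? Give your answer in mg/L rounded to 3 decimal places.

k = ln 2 / 4 = 0.17329 per h
Dose 1 (455 mg at t=0 h): 455·exp(−0.17329·58) = 0.020 mg/L
Dose 2 (245 mg at t=10 h): 245·exp(−0.17329·48) = 0.060 mg/L
Dose 3 (30 mg at t=20 h): 30·exp(−0.17329·38) = 0.041 mg/L
Dose 4 (390 mg at t=30 h): 390·exp(−0.17329·28) = 3.047 mg/L
Dose 5 (295 mg at t=40 h): 295·exp(−0.17329·18) = 13.037 mg/L
Dose 6 (310 mg at t=50 h): 310·exp(−0.17329·8) = 77.500 mg/L
C(58) = 0.020 + 0.060 + 0.041 + 3.047 + 13.037 + 77.500 = 93.705 mg/L

93.705 mg/L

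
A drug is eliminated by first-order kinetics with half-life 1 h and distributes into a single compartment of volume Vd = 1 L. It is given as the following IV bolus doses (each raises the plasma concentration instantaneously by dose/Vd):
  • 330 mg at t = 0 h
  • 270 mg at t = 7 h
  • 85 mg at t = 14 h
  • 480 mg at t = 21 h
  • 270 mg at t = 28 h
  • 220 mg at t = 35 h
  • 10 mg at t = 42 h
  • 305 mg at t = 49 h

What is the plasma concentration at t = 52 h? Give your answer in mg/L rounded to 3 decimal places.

k = ln 2 / 1 = 0.69315 per h
Dose 1 (330 mg at t=0 h): 330·exp(−0.69315·52) = 0.000 mg/L
Dose 2 (270 mg at t=7 h): 270·exp(−0.69315·45) = 0.000 mg/L
Dose 3 (85 mg at t=14 h): 85·exp(−0.69315·38) = 0.000 mg/L
Dose 4 (480 mg at t=21 h): 480·exp(−0.69315·31) = 0.000 mg/L
Dose 5 (270 mg at t=28 h): 270·exp(−0.69315·24) = 0.000 mg/L
Dose 6 (220 mg at t=35 h): 220·exp(−0.69315·17) = 0.002 mg/L
Dose 7 (10 mg at t=42 h): 10·exp(−0.69315·10) = 0.010 mg/L
Dose 8 (305 mg at t=49 h): 305·exp(−0.69315·3) = 38.125 mg/L
C(52) = 0.000 + 0.000 + 0.000 + 0.000 + 0.000 + 0.002 + 0.010 + 38.125 = 38.136 mg/L

38.136 mg/L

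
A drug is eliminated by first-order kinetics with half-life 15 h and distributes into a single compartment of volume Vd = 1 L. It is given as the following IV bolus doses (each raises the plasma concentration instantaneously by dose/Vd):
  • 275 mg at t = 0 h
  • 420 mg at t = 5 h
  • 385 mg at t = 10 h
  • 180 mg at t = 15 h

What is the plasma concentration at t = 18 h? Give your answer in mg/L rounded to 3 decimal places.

772.751 mg/L

k = ln 2 / 15 = 0.04621 per h
Dose 1 (275 mg at t=0 h): 275·exp(−0.04621·18) = 119.701 mg/L
Dose 2 (420 mg at t=5 h): 420·exp(−0.04621·13) = 230.333 mg/L
Dose 3 (385 mg at t=10 h): 385·exp(−0.04621·8) = 266.018 mg/L
Dose 4 (180 mg at t=15 h): 180·exp(−0.04621·3) = 156.699 mg/L
C(18) = 119.701 + 230.333 + 266.018 + 156.699 = 772.751 mg/L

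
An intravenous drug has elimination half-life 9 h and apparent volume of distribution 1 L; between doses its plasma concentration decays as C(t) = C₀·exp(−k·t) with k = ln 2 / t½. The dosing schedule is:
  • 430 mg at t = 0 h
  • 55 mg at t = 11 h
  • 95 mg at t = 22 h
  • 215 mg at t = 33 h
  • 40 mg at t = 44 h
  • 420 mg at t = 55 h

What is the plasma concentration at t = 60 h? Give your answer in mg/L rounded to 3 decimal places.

k = ln 2 / 9 = 0.07702 per h
Dose 1 (430 mg at t=0 h): 430·exp(−0.07702·60) = 4.233 mg/L
Dose 2 (55 mg at t=11 h): 55·exp(−0.07702·49) = 1.263 mg/L
Dose 3 (95 mg at t=22 h): 95·exp(−0.07702·38) = 5.090 mg/L
Dose 4 (215 mg at t=33 h): 215·exp(−0.07702·27) = 26.875 mg/L
Dose 5 (40 mg at t=44 h): 40·exp(−0.07702·16) = 11.665 mg/L
Dose 6 (420 mg at t=55 h): 420·exp(−0.07702·5) = 285.766 mg/L
C(60) = 4.233 + 1.263 + 5.090 + 26.875 + 11.665 + 285.766 = 334.892 mg/L

334.892 mg/L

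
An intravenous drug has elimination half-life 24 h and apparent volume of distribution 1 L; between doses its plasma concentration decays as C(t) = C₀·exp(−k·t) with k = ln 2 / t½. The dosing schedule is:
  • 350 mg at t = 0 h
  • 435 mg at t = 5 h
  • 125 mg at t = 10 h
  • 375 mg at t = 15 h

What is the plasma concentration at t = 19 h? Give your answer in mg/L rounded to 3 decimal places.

922.990 mg/L

k = ln 2 / 24 = 0.02888 per h
Dose 1 (350 mg at t=0 h): 350·exp(−0.02888·19) = 202.187 mg/L
Dose 2 (435 mg at t=5 h): 435·exp(−0.02888·14) = 290.328 mg/L
Dose 3 (125 mg at t=10 h): 125·exp(−0.02888·9) = 96.388 mg/L
Dose 4 (375 mg at t=15 h): 375·exp(−0.02888·4) = 334.087 mg/L
C(19) = 202.187 + 290.328 + 96.388 + 334.087 = 922.990 mg/L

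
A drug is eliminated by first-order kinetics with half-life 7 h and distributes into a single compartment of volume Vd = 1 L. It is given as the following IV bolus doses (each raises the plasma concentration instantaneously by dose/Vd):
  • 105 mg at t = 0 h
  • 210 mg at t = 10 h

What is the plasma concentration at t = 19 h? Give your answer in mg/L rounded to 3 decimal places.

k = ln 2 / 7 = 0.09902 per h
Dose 1 (105 mg at t=0 h): 105·exp(−0.09902·19) = 16.000 mg/L
Dose 2 (210 mg at t=10 h): 210·exp(−0.09902·9) = 86.135 mg/L
C(19) = 16.000 + 86.135 = 102.135 mg/L

102.135 mg/L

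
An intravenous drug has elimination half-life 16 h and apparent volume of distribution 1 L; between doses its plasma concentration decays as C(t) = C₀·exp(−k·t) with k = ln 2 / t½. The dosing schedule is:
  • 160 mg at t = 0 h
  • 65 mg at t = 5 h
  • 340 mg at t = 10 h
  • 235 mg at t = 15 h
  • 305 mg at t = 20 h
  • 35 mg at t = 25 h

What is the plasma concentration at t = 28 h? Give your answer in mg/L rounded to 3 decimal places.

k = ln 2 / 16 = 0.04332 per h
Dose 1 (160 mg at t=0 h): 160·exp(−0.04332·28) = 47.568 mg/L
Dose 2 (65 mg at t=5 h): 65·exp(−0.04332·23) = 23.998 mg/L
Dose 3 (340 mg at t=10 h): 340·exp(−0.04332·18) = 155.891 mg/L
Dose 4 (235 mg at t=15 h): 235·exp(−0.04332·13) = 133.808 mg/L
Dose 5 (305 mg at t=20 h): 305·exp(−0.04332·8) = 215.668 mg/L
Dose 6 (35 mg at t=25 h): 35·exp(−0.04332·3) = 30.734 mg/L
C(28) = 47.568 + 23.998 + 155.891 + 133.808 + 215.668 + 30.734 = 607.667 mg/L

607.667 mg/L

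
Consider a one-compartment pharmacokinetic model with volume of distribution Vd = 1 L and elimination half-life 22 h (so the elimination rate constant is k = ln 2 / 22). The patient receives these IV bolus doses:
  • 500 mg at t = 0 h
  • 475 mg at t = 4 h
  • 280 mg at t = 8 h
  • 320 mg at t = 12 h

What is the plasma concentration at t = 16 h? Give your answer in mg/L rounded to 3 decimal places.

1127.207 mg/L

k = ln 2 / 22 = 0.03151 per h
Dose 1 (500 mg at t=0 h): 500·exp(−0.03151·16) = 302.022 mg/L
Dose 2 (475 mg at t=4 h): 475·exp(−0.03151·12) = 325.458 mg/L
Dose 3 (280 mg at t=8 h): 280·exp(−0.03151·8) = 217.617 mg/L
Dose 4 (320 mg at t=12 h): 320·exp(−0.03151·4) = 282.109 mg/L
C(16) = 302.022 + 325.458 + 217.617 + 282.109 = 1127.207 mg/L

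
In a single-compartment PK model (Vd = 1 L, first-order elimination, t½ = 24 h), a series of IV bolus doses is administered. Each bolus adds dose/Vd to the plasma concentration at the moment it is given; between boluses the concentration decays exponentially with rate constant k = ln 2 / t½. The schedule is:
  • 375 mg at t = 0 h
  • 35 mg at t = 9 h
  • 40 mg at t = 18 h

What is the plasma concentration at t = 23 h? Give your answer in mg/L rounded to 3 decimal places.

250.975 mg/L

k = ln 2 / 24 = 0.02888 per h
Dose 1 (375 mg at t=0 h): 375·exp(−0.02888·23) = 192.994 mg/L
Dose 2 (35 mg at t=9 h): 35·exp(−0.02888·14) = 23.360 mg/L
Dose 3 (40 mg at t=18 h): 40·exp(−0.02888·5) = 34.621 mg/L
C(23) = 192.994 + 23.360 + 34.621 = 250.975 mg/L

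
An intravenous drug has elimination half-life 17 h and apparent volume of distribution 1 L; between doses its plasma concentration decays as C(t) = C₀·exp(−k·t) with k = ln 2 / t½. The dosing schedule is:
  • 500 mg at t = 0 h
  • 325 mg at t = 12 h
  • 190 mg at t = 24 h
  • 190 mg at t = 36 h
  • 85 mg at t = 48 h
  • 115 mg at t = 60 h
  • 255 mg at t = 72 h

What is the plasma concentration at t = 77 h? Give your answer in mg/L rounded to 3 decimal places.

393.729 mg/L

k = ln 2 / 17 = 0.04077 per h
Dose 1 (500 mg at t=0 h): 500·exp(−0.04077·77) = 21.651 mg/L
Dose 2 (325 mg at t=12 h): 325·exp(−0.04077·65) = 22.955 mg/L
Dose 3 (190 mg at t=24 h): 190·exp(−0.04077·53) = 21.890 mg/L
Dose 4 (190 mg at t=36 h): 190·exp(−0.04077·41) = 35.706 mg/L
Dose 5 (85 mg at t=48 h): 85·exp(−0.04077·29) = 26.055 mg/L
Dose 6 (115 mg at t=60 h): 115·exp(−0.04077·17) = 57.500 mg/L
Dose 7 (255 mg at t=72 h): 255·exp(−0.04077·5) = 207.971 mg/L
C(77) = 21.651 + 22.955 + 21.890 + 35.706 + 26.055 + 57.500 + 207.971 = 393.729 mg/L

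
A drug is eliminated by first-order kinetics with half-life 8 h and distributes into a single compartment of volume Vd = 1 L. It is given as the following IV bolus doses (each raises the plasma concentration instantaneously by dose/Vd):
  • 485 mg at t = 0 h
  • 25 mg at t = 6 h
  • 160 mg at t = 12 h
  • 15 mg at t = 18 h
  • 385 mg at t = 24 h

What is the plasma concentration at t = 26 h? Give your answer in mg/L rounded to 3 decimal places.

434.212 mg/L

k = ln 2 / 8 = 0.08664 per h
Dose 1 (485 mg at t=0 h): 485·exp(−0.08664·26) = 50.979 mg/L
Dose 2 (25 mg at t=6 h): 25·exp(−0.08664·20) = 4.419 mg/L
Dose 3 (160 mg at t=12 h): 160·exp(−0.08664·14) = 47.568 mg/L
Dose 4 (15 mg at t=18 h): 15·exp(−0.08664·8) = 7.500 mg/L
Dose 5 (385 mg at t=24 h): 385·exp(−0.08664·2) = 323.745 mg/L
C(26) = 50.979 + 4.419 + 47.568 + 7.500 + 323.745 = 434.212 mg/L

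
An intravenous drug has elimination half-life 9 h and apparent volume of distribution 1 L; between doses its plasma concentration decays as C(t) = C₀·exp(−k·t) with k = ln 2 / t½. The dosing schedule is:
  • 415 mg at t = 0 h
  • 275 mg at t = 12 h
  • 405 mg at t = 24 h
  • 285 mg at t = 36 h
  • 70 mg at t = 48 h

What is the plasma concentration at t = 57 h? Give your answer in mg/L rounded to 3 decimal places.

137.183 mg/L

k = ln 2 / 9 = 0.07702 per h
Dose 1 (415 mg at t=0 h): 415·exp(−0.07702·57) = 5.147 mg/L
Dose 2 (275 mg at t=12 h): 275·exp(−0.07702·45) = 8.594 mg/L
Dose 3 (405 mg at t=24 h): 405·exp(−0.07702·33) = 31.892 mg/L
Dose 4 (285 mg at t=36 h): 285·exp(−0.07702·21) = 56.551 mg/L
Dose 5 (70 mg at t=48 h): 70·exp(−0.07702·9) = 35.000 mg/L
C(57) = 5.147 + 8.594 + 31.892 + 56.551 + 35.000 = 137.183 mg/L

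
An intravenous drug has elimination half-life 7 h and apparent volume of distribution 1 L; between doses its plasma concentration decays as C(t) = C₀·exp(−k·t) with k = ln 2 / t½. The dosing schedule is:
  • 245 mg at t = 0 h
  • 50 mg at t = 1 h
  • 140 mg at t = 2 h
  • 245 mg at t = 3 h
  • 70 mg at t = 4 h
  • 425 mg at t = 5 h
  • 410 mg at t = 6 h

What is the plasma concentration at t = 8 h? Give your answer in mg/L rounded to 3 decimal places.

k = ln 2 / 7 = 0.09902 per h
Dose 1 (245 mg at t=0 h): 245·exp(−0.09902·8) = 110.951 mg/L
Dose 2 (50 mg at t=1 h): 50·exp(−0.09902·7) = 25.000 mg/L
Dose 3 (140 mg at t=2 h): 140·exp(−0.09902·6) = 77.286 mg/L
Dose 4 (245 mg at t=3 h): 245·exp(−0.09902·5) = 149.329 mg/L
Dose 5 (70 mg at t=4 h): 70·exp(−0.09902·4) = 47.107 mg/L
Dose 6 (425 mg at t=5 h): 425·exp(−0.09902·3) = 315.774 mg/L
Dose 7 (410 mg at t=6 h): 410·exp(−0.09902·2) = 336.337 mg/L
C(8) = 110.951 + 25.000 + 77.286 + 149.329 + 47.107 + 315.774 + 336.337 = 1061.784 mg/L

1061.784 mg/L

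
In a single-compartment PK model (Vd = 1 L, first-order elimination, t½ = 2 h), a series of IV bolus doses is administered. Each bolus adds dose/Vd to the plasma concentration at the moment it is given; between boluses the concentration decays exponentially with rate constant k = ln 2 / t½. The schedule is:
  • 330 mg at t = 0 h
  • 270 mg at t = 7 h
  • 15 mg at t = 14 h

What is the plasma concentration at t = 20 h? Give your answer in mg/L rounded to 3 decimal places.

k = ln 2 / 2 = 0.34657 per h
Dose 1 (330 mg at t=0 h): 330·exp(−0.34657·20) = 0.322 mg/L
Dose 2 (270 mg at t=7 h): 270·exp(−0.34657·13) = 2.983 mg/L
Dose 3 (15 mg at t=14 h): 15·exp(−0.34657·6) = 1.875 mg/L
C(20) = 0.322 + 2.983 + 1.875 = 5.180 mg/L

5.180 mg/L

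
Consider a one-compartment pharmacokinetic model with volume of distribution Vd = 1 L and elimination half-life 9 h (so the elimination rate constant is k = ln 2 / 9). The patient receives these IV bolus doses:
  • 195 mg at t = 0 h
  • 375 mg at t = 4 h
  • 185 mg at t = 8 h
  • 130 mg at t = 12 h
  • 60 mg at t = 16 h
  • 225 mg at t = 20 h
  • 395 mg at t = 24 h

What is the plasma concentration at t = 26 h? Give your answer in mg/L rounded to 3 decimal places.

k = ln 2 / 9 = 0.07702 per h
Dose 1 (195 mg at t=0 h): 195·exp(−0.07702·26) = 26.326 mg/L
Dose 2 (375 mg at t=4 h): 375·exp(−0.07702·22) = 68.894 mg/L
Dose 3 (185 mg at t=8 h): 185·exp(−0.07702·18) = 46.250 mg/L
Dose 4 (130 mg at t=12 h): 130·exp(−0.07702·14) = 44.226 mg/L
Dose 5 (60 mg at t=16 h): 60·exp(−0.07702·10) = 27.776 mg/L
Dose 6 (225 mg at t=20 h): 225·exp(−0.07702·6) = 141.741 mg/L
Dose 7 (395 mg at t=24 h): 395·exp(−0.07702·2) = 338.611 mg/L
C(26) = 26.326 + 68.894 + 46.250 + 44.226 + 27.776 + 141.741 + 338.611 = 693.825 mg/L

693.825 mg/L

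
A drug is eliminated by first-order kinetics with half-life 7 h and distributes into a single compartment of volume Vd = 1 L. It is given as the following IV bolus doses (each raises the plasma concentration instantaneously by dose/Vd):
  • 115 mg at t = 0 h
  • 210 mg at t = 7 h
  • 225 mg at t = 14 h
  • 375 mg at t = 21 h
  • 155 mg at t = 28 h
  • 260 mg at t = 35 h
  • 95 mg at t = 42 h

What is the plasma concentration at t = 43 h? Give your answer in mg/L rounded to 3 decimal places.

301.648 mg/L

k = ln 2 / 7 = 0.09902 per h
Dose 1 (115 mg at t=0 h): 115·exp(−0.09902·43) = 1.627 mg/L
Dose 2 (210 mg at t=7 h): 210·exp(−0.09902·36) = 5.944 mg/L
Dose 3 (225 mg at t=14 h): 225·exp(−0.09902·29) = 12.737 mg/L
Dose 4 (375 mg at t=21 h): 375·exp(−0.09902·22) = 42.456 mg/L
Dose 5 (155 mg at t=28 h): 155·exp(−0.09902·15) = 35.097 mg/L
Dose 6 (260 mg at t=35 h): 260·exp(−0.09902·8) = 117.744 mg/L
Dose 7 (95 mg at t=42 h): 95·exp(−0.09902·1) = 86.044 mg/L
C(43) = 1.627 + 5.944 + 12.737 + 42.456 + 35.097 + 117.744 + 86.044 = 301.648 mg/L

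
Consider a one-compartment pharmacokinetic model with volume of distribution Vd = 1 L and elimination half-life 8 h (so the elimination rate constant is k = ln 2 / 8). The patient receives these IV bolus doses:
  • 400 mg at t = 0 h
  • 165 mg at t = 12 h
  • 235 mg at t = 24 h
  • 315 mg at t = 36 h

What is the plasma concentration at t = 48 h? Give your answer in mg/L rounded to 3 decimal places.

154.286 mg/L

k = ln 2 / 8 = 0.08664 per h
Dose 1 (400 mg at t=0 h): 400·exp(−0.08664·48) = 6.250 mg/L
Dose 2 (165 mg at t=12 h): 165·exp(−0.08664·36) = 7.292 mg/L
Dose 3 (235 mg at t=24 h): 235·exp(−0.08664·24) = 29.375 mg/L
Dose 4 (315 mg at t=36 h): 315·exp(−0.08664·12) = 111.369 mg/L
C(48) = 6.250 + 7.292 + 29.375 + 111.369 = 154.286 mg/L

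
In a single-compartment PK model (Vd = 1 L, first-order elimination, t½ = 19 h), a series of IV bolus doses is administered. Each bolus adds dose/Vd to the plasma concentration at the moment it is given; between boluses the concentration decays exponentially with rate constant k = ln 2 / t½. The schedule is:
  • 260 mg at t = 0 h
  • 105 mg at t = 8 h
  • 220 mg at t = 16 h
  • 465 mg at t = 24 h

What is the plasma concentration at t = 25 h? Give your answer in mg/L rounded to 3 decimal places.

k = ln 2 / 19 = 0.03648 per h
Dose 1 (260 mg at t=0 h): 260·exp(−0.03648·25) = 104.443 mg/L
Dose 2 (105 mg at t=8 h): 105·exp(−0.03648·17) = 56.474 mg/L
Dose 3 (220 mg at t=16 h): 220·exp(−0.03648·9) = 158.427 mg/L
Dose 4 (465 mg at t=24 h): 465·exp(−0.03648·1) = 448.342 mg/L
C(25) = 104.443 + 56.474 + 158.427 + 448.342 = 767.686 mg/L

767.686 mg/L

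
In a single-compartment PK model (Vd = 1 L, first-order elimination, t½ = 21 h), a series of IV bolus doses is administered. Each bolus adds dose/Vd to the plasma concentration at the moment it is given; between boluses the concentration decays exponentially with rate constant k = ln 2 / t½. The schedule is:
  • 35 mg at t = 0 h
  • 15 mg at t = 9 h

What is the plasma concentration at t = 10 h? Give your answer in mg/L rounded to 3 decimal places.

39.674 mg/L

k = ln 2 / 21 = 0.03301 per h
Dose 1 (35 mg at t=0 h): 35·exp(−0.03301·10) = 25.161 mg/L
Dose 2 (15 mg at t=9 h): 15·exp(−0.03301·1) = 14.513 mg/L
C(10) = 25.161 + 14.513 = 39.674 mg/L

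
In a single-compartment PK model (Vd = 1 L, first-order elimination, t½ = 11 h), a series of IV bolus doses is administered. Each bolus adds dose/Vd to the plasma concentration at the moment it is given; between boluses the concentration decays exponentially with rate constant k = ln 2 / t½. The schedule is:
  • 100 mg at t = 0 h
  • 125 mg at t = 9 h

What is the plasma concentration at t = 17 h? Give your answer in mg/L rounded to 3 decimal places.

k = ln 2 / 11 = 0.06301 per h
Dose 1 (100 mg at t=0 h): 100·exp(−0.06301·17) = 34.259 mg/L
Dose 2 (125 mg at t=9 h): 125·exp(−0.06301·8) = 75.506 mg/L
C(17) = 34.259 + 75.506 = 109.764 mg/L

109.764 mg/L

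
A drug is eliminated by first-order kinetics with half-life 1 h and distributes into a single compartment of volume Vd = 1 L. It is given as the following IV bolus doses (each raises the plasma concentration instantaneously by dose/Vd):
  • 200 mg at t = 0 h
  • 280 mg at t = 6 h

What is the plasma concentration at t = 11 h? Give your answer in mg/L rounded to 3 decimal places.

8.848 mg/L

k = ln 2 / 1 = 0.69315 per h
Dose 1 (200 mg at t=0 h): 200·exp(−0.69315·11) = 0.098 mg/L
Dose 2 (280 mg at t=6 h): 280·exp(−0.69315·5) = 8.750 mg/L
C(11) = 0.098 + 8.750 = 8.848 mg/L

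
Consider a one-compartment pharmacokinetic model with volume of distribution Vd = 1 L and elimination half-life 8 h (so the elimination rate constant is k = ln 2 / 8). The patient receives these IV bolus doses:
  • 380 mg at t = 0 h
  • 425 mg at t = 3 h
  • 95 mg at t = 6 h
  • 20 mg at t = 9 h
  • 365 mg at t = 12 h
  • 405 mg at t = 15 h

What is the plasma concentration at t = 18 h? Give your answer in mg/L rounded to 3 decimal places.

767.837 mg/L

k = ln 2 / 8 = 0.08664 per h
Dose 1 (380 mg at t=0 h): 380·exp(−0.08664·18) = 79.885 mg/L
Dose 2 (425 mg at t=3 h): 425·exp(−0.08664·15) = 115.866 mg/L
Dose 3 (95 mg at t=6 h): 95·exp(−0.08664·12) = 33.588 mg/L
Dose 4 (20 mg at t=9 h): 20·exp(−0.08664·9) = 9.170 mg/L
Dose 5 (365 mg at t=12 h): 365·exp(−0.08664·6) = 217.030 mg/L
Dose 6 (405 mg at t=15 h): 405·exp(−0.08664·3) = 312.298 mg/L
C(18) = 79.885 + 115.866 + 33.588 + 9.170 + 217.030 + 312.298 = 767.837 mg/L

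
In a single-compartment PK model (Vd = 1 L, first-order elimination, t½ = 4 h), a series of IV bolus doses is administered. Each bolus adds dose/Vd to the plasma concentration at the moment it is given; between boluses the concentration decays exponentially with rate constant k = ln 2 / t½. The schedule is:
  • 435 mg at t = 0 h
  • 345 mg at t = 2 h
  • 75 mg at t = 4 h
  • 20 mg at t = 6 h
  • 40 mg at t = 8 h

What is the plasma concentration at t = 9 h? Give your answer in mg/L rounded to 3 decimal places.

271.078 mg/L

k = ln 2 / 4 = 0.17329 per h
Dose 1 (435 mg at t=0 h): 435·exp(−0.17329·9) = 91.447 mg/L
Dose 2 (345 mg at t=2 h): 345·exp(−0.17329·7) = 102.569 mg/L
Dose 3 (75 mg at t=4 h): 75·exp(−0.17329·5) = 31.534 mg/L
Dose 4 (20 mg at t=6 h): 20·exp(−0.17329·3) = 11.892 mg/L
Dose 5 (40 mg at t=8 h): 40·exp(−0.17329·1) = 33.636 mg/L
C(9) = 91.447 + 102.569 + 31.534 + 11.892 + 33.636 = 271.078 mg/L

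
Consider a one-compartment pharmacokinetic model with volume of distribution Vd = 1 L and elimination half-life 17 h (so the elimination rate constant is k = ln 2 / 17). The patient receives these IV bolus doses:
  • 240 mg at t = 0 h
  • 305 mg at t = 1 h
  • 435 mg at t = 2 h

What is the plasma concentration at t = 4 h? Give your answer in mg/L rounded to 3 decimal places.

k = ln 2 / 17 = 0.04077 per h
Dose 1 (240 mg at t=0 h): 240·exp(−0.04077·4) = 203.883 mg/L
Dose 2 (305 mg at t=1 h): 305·exp(−0.04077·3) = 269.884 mg/L
Dose 3 (435 mg at t=2 h): 435·exp(−0.04077·2) = 400.935 mg/L
C(4) = 203.883 + 269.884 + 400.935 = 874.702 mg/L

874.702 mg/L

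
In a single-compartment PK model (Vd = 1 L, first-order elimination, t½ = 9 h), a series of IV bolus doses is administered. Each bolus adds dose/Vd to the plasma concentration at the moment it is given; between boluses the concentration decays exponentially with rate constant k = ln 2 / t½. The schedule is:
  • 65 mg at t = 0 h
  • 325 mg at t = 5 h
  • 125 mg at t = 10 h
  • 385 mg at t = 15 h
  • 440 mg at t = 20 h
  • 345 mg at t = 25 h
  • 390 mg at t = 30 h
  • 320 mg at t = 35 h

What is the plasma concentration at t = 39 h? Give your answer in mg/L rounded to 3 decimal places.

750.320 mg/L

k = ln 2 / 9 = 0.07702 per h
Dose 1 (65 mg at t=0 h): 65·exp(−0.07702·39) = 3.224 mg/L
Dose 2 (325 mg at t=5 h): 325·exp(−0.07702·34) = 23.695 mg/L
Dose 3 (125 mg at t=10 h): 125·exp(−0.07702·29) = 13.394 mg/L
Dose 4 (385 mg at t=15 h): 385·exp(−0.07702·24) = 60.634 mg/L
Dose 5 (440 mg at t=20 h): 440·exp(−0.07702·19) = 101.846 mg/L
Dose 6 (345 mg at t=25 h): 345·exp(−0.07702·14) = 117.368 mg/L
Dose 7 (390 mg at t=30 h): 390·exp(−0.07702·9) = 195.000 mg/L
Dose 8 (320 mg at t=35 h): 320·exp(−0.07702·4) = 235.158 mg/L
C(39) = 3.224 + 23.695 + 13.394 + 60.634 + 101.846 + 117.368 + 195.000 + 235.158 = 750.320 mg/L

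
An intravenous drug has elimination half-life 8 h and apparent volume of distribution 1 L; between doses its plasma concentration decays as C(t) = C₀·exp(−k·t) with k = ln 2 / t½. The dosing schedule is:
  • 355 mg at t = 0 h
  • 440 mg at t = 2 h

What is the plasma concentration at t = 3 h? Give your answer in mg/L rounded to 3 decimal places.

k = ln 2 / 8 = 0.08664 per h
Dose 1 (355 mg at t=0 h): 355·exp(−0.08664·3) = 273.742 mg/L
Dose 2 (440 mg at t=2 h): 440·exp(−0.08664·1) = 403.482 mg/L
C(3) = 273.742 + 403.482 = 677.224 mg/L

677.224 mg/L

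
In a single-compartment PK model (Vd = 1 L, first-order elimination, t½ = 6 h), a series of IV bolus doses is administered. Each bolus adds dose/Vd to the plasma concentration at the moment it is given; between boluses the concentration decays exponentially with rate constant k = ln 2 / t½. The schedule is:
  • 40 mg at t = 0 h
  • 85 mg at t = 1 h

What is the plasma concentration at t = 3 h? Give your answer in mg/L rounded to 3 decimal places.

95.749 mg/L

k = ln 2 / 6 = 0.11552 per h
Dose 1 (40 mg at t=0 h): 40·exp(−0.11552·3) = 28.284 mg/L
Dose 2 (85 mg at t=1 h): 85·exp(−0.11552·2) = 67.465 mg/L
C(3) = 28.284 + 67.465 = 95.749 mg/L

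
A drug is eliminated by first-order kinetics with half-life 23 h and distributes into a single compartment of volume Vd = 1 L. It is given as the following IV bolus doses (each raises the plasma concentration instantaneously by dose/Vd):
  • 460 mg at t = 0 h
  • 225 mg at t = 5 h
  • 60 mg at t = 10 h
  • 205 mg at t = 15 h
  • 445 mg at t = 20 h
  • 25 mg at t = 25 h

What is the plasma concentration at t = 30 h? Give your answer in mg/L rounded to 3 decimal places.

806.176 mg/L

k = ln 2 / 23 = 0.03014 per h
Dose 1 (460 mg at t=0 h): 460·exp(−0.03014·30) = 186.256 mg/L
Dose 2 (225 mg at t=5 h): 225·exp(−0.03014·25) = 105.920 mg/L
Dose 3 (60 mg at t=10 h): 60·exp(−0.03014·20) = 32.839 mg/L
Dose 4 (205 mg at t=15 h): 205·exp(−0.03014·15) = 130.446 mg/L
Dose 5 (445 mg at t=20 h): 445·exp(−0.03014·10) = 329.213 mg/L
Dose 6 (25 mg at t=25 h): 25·exp(−0.03014·5) = 21.503 mg/L
C(30) = 186.256 + 105.920 + 32.839 + 130.446 + 329.213 + 21.503 = 806.176 mg/L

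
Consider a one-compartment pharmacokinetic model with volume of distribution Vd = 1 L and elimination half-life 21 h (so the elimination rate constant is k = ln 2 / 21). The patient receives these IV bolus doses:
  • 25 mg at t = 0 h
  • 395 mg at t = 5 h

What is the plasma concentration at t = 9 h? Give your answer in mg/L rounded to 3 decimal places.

364.720 mg/L

k = ln 2 / 21 = 0.03301 per h
Dose 1 (25 mg at t=0 h): 25·exp(−0.03301·9) = 18.575 mg/L
Dose 2 (395 mg at t=5 h): 395·exp(−0.03301·4) = 346.145 mg/L
C(9) = 18.575 + 346.145 = 364.720 mg/L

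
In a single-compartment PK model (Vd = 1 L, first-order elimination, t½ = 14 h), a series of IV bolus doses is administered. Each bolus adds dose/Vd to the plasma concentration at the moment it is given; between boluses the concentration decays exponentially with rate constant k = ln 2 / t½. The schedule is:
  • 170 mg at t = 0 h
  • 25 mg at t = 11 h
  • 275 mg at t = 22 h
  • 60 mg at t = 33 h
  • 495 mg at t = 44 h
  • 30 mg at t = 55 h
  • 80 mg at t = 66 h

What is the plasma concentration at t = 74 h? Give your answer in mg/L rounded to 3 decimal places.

211.925 mg/L

k = ln 2 / 14 = 0.04951 per h
Dose 1 (170 mg at t=0 h): 170·exp(−0.04951·74) = 4.358 mg/L
Dose 2 (25 mg at t=11 h): 25·exp(−0.04951·63) = 1.105 mg/L
Dose 3 (275 mg at t=22 h): 275·exp(−0.04951·52) = 20.952 mg/L
Dose 4 (60 mg at t=33 h): 60·exp(−0.04951·41) = 7.881 mg/L
Dose 5 (495 mg at t=44 h): 495·exp(−0.04951·30) = 112.083 mg/L
Dose 6 (30 mg at t=55 h): 30·exp(−0.04951·19) = 11.711 mg/L
Dose 7 (80 mg at t=66 h): 80·exp(−0.04951·8) = 53.836 mg/L
C(74) = 4.358 + 1.105 + 20.952 + 7.881 + 112.083 + 11.711 + 53.836 = 211.925 mg/L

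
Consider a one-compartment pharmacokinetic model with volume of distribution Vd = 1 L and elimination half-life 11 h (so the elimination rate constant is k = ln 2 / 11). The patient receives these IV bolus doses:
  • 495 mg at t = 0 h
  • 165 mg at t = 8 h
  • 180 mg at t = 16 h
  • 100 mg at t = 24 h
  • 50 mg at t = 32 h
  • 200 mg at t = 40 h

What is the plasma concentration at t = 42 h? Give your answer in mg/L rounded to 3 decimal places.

324.543 mg/L

k = ln 2 / 11 = 0.06301 per h
Dose 1 (495 mg at t=0 h): 495·exp(−0.06301·42) = 35.093 mg/L
Dose 2 (165 mg at t=8 h): 165·exp(−0.06301·34) = 19.365 mg/L
Dose 3 (180 mg at t=16 h): 180·exp(−0.06301·26) = 34.974 mg/L
Dose 4 (100 mg at t=24 h): 100·exp(−0.06301·18) = 32.167 mg/L
Dose 5 (50 mg at t=32 h): 50·exp(−0.06301·10) = 26.626 mg/L
Dose 6 (200 mg at t=40 h): 200·exp(−0.06301·2) = 176.318 mg/L
C(42) = 35.093 + 19.365 + 34.974 + 32.167 + 26.626 + 176.318 = 324.543 mg/L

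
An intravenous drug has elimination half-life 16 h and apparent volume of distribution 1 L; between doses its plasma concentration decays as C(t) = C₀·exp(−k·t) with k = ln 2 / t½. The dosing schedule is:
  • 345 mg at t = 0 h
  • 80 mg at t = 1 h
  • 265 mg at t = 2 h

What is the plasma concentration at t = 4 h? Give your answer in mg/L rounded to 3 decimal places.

k = ln 2 / 16 = 0.04332 per h
Dose 1 (345 mg at t=0 h): 345·exp(−0.04332·4) = 290.109 mg/L
Dose 2 (80 mg at t=1 h): 80·exp(−0.04332·3) = 70.250 mg/L
Dose 3 (265 mg at t=2 h): 265·exp(−0.04332·2) = 243.006 mg/L
C(4) = 290.109 + 70.250 + 243.006 = 603.365 mg/L

603.365 mg/L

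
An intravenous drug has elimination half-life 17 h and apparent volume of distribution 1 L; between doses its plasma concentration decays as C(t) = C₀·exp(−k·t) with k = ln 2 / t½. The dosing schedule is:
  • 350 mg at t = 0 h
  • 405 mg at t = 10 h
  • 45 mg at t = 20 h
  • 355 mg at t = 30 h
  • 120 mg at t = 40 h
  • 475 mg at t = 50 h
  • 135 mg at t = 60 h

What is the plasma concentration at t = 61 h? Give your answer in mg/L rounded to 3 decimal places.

672.383 mg/L

k = ln 2 / 17 = 0.04077 per h
Dose 1 (350 mg at t=0 h): 350·exp(−0.04077·61) = 29.101 mg/L
Dose 2 (405 mg at t=10 h): 405·exp(−0.04077·51) = 50.625 mg/L
Dose 3 (45 mg at t=20 h): 45·exp(−0.04077·41) = 8.457 mg/L
Dose 4 (355 mg at t=30 h): 355·exp(−0.04077·31) = 100.298 mg/L
Dose 5 (120 mg at t=40 h): 120·exp(−0.04077·21) = 50.971 mg/L
Dose 6 (475 mg at t=50 h): 475·exp(−0.04077·11) = 303.326 mg/L
Dose 7 (135 mg at t=60 h): 135·exp(−0.04077·1) = 129.606 mg/L
C(61) = 29.101 + 50.625 + 8.457 + 100.298 + 50.971 + 303.326 + 129.606 = 672.383 mg/L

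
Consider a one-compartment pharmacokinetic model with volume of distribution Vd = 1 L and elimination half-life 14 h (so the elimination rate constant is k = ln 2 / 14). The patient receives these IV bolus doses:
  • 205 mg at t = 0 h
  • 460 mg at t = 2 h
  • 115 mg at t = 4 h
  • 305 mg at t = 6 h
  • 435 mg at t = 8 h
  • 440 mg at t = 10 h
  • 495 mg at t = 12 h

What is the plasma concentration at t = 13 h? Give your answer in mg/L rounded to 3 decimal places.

k = ln 2 / 14 = 0.04951 per h
Dose 1 (205 mg at t=0 h): 205·exp(−0.04951·13) = 107.703 mg/L
Dose 2 (460 mg at t=2 h): 460·exp(−0.04951·11) = 266.830 mg/L
Dose 3 (115 mg at t=4 h): 115·exp(−0.04951·9) = 73.651 mg/L
Dose 4 (305 mg at t=6 h): 305·exp(−0.04951·7) = 215.668 mg/L
Dose 5 (435 mg at t=8 h): 435·exp(−0.04951·5) = 339.608 mg/L
Dose 6 (440 mg at t=10 h): 440·exp(−0.04951·3) = 379.268 mg/L
Dose 7 (495 mg at t=12 h): 495·exp(−0.04951·1) = 471.089 mg/L
C(13) = 107.703 + 266.830 + 73.651 + 215.668 + 339.608 + 379.268 + 471.089 = 1853.817 mg/L

1853.817 mg/L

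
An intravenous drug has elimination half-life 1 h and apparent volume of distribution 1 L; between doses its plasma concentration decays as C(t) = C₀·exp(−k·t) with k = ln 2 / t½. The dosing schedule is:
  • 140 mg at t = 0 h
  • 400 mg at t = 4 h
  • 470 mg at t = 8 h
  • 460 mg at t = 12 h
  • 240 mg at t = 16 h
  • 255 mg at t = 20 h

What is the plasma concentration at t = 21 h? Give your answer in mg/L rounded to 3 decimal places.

k = ln 2 / 1 = 0.69315 per h
Dose 1 (140 mg at t=0 h): 140·exp(−0.69315·21) = 0.000 mg/L
Dose 2 (400 mg at t=4 h): 400·exp(−0.69315·17) = 0.003 mg/L
Dose 3 (470 mg at t=8 h): 470·exp(−0.69315·13) = 0.057 mg/L
Dose 4 (460 mg at t=12 h): 460·exp(−0.69315·9) = 0.898 mg/L
Dose 5 (240 mg at t=16 h): 240·exp(−0.69315·5) = 7.500 mg/L
Dose 6 (255 mg at t=20 h): 255·exp(−0.69315·1) = 127.500 mg/L
C(21) = 0.000 + 0.003 + 0.057 + 0.898 + 7.500 + 127.500 = 135.959 mg/L

135.959 mg/L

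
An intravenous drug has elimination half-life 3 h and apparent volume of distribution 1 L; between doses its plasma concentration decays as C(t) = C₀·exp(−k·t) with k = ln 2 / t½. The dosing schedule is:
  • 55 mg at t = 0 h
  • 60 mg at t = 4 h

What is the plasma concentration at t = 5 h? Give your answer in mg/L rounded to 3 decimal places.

k = ln 2 / 3 = 0.23105 per h
Dose 1 (55 mg at t=0 h): 55·exp(−0.23105·5) = 17.324 mg/L
Dose 2 (60 mg at t=4 h): 60·exp(−0.23105·1) = 47.622 mg/L
C(5) = 17.324 + 47.622 = 64.946 mg/L

64.946 mg/L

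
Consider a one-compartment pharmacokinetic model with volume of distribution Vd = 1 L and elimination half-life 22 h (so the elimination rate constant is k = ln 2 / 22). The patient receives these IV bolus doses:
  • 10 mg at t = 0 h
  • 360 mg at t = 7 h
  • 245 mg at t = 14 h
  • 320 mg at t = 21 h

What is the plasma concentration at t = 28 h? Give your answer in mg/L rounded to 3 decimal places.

k = ln 2 / 22 = 0.03151 per h
Dose 1 (10 mg at t=0 h): 10·exp(−0.03151·28) = 4.139 mg/L
Dose 2 (360 mg at t=7 h): 360·exp(−0.03151·21) = 185.761 mg/L
Dose 3 (245 mg at t=14 h): 245·exp(−0.03151·14) = 157.616 mg/L
Dose 4 (320 mg at t=21 h): 320·exp(−0.03151·7) = 256.666 mg/L
C(28) = 4.139 + 185.761 + 157.616 + 256.666 = 604.182 mg/L

604.182 mg/L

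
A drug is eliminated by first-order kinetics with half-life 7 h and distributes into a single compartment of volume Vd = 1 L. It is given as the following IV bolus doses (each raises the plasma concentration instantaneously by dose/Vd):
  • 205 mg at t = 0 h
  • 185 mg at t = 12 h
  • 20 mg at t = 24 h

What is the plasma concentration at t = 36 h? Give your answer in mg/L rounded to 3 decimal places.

k = ln 2 / 7 = 0.09902 per h
Dose 1 (205 mg at t=0 h): 205·exp(−0.09902·36) = 5.802 mg/L
Dose 2 (185 mg at t=12 h): 185·exp(−0.09902·24) = 17.182 mg/L
Dose 3 (20 mg at t=24 h): 20·exp(−0.09902·12) = 6.095 mg/L
C(36) = 5.802 + 17.182 + 6.095 = 29.079 mg/L

29.079 mg/L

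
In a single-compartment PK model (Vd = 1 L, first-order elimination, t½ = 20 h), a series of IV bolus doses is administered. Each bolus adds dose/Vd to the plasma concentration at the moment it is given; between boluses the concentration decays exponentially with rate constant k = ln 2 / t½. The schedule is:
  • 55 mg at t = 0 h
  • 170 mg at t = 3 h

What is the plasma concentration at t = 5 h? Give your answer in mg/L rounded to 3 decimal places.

k = ln 2 / 20 = 0.03466 per h
Dose 1 (55 mg at t=0 h): 55·exp(−0.03466·5) = 46.249 mg/L
Dose 2 (170 mg at t=3 h): 170·exp(−0.03466·2) = 158.616 mg/L
C(5) = 46.249 + 158.616 = 204.865 mg/L

204.865 mg/L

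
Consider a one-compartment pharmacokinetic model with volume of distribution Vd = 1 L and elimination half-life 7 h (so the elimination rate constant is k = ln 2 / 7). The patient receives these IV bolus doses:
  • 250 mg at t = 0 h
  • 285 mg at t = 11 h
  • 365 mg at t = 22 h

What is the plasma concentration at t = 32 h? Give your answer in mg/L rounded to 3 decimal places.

181.737 mg/L

k = ln 2 / 7 = 0.09902 per h
Dose 1 (250 mg at t=0 h): 250·exp(−0.09902·32) = 10.515 mg/L
Dose 2 (285 mg at t=11 h): 285·exp(−0.09902·21) = 35.625 mg/L
Dose 3 (365 mg at t=22 h): 365·exp(−0.09902·10) = 135.597 mg/L
C(32) = 10.515 + 35.625 + 135.597 = 181.737 mg/L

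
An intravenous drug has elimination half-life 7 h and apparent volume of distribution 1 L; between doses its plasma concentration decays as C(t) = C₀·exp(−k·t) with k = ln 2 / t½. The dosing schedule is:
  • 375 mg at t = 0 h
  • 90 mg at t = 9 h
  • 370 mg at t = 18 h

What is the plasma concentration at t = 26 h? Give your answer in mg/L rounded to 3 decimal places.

k = ln 2 / 7 = 0.09902 per h
Dose 1 (375 mg at t=0 h): 375·exp(−0.09902·26) = 28.571 mg/L
Dose 2 (90 mg at t=9 h): 90·exp(−0.09902·17) = 16.717 mg/L
Dose 3 (370 mg at t=18 h): 370·exp(−0.09902·8) = 167.559 mg/L
C(26) = 28.571 + 16.717 + 167.559 = 212.847 mg/L

212.847 mg/L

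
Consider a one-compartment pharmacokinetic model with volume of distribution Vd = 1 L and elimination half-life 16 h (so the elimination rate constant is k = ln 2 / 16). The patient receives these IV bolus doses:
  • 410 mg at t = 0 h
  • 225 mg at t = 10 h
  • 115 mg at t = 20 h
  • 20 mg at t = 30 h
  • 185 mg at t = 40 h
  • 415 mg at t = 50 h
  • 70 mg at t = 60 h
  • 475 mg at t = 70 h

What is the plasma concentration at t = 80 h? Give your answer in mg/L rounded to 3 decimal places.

k = ln 2 / 16 = 0.04332 per h
Dose 1 (410 mg at t=0 h): 410·exp(−0.04332·80) = 12.812 mg/L
Dose 2 (225 mg at t=10 h): 225·exp(−0.04332·70) = 10.844 mg/L
Dose 3 (115 mg at t=20 h): 115·exp(−0.04332·60) = 8.547 mg/L
Dose 4 (20 mg at t=30 h): 20·exp(−0.04332·50) = 2.293 mg/L
Dose 5 (185 mg at t=40 h): 185·exp(−0.04332·40) = 32.704 mg/L
Dose 6 (415 mg at t=50 h): 415·exp(−0.04332·30) = 113.140 mg/L
Dose 7 (70 mg at t=60 h): 70·exp(−0.04332·20) = 29.431 mg/L
Dose 8 (475 mg at t=70 h): 475·exp(−0.04332·10) = 307.999 mg/L
C(80) = 12.812 + 10.844 + 8.547 + 2.293 + 32.704 + 113.140 + 29.431 + 307.999 = 517.771 mg/L

517.771 mg/L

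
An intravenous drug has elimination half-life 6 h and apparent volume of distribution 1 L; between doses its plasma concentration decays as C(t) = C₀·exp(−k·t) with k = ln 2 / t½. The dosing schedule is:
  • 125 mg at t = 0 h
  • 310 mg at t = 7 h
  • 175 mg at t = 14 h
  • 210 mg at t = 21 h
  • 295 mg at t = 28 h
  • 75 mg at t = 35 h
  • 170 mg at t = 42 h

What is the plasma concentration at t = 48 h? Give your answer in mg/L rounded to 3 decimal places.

k = ln 2 / 6 = 0.11552 per h
Dose 1 (125 mg at t=0 h): 125·exp(−0.11552·48) = 0.488 mg/L
Dose 2 (310 mg at t=7 h): 310·exp(−0.11552·41) = 2.718 mg/L
Dose 3 (175 mg at t=14 h): 175·exp(−0.11552·34) = 3.445 mg/L
Dose 4 (210 mg at t=21 h): 210·exp(−0.11552·27) = 9.281 mg/L
Dose 5 (295 mg at t=28 h): 295·exp(−0.11552·20) = 29.268 mg/L
Dose 6 (75 mg at t=35 h): 75·exp(−0.11552·13) = 16.704 mg/L
Dose 7 (170 mg at t=42 h): 170·exp(−0.11552·6) = 85.000 mg/L
C(48) = 0.488 + 2.718 + 3.445 + 9.281 + 29.268 + 16.704 + 85.000 = 146.905 mg/L

146.905 mg/L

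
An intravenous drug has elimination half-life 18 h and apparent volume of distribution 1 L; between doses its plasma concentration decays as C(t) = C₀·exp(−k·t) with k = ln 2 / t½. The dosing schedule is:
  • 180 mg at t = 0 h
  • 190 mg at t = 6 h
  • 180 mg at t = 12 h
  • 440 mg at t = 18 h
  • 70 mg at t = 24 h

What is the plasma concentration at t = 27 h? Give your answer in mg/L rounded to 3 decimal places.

622.786 mg/L

k = ln 2 / 18 = 0.03851 per h
Dose 1 (180 mg at t=0 h): 180·exp(−0.03851·27) = 63.640 mg/L
Dose 2 (190 mg at t=6 h): 190·exp(−0.03851·21) = 84.635 mg/L
Dose 3 (180 mg at t=12 h): 180·exp(−0.03851·15) = 101.022 mg/L
Dose 4 (440 mg at t=18 h): 440·exp(−0.03851·9) = 311.127 mg/L
Dose 5 (70 mg at t=24 h): 70·exp(−0.03851·3) = 62.363 mg/L
C(27) = 63.640 + 84.635 + 101.022 + 311.127 + 62.363 = 622.786 mg/L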